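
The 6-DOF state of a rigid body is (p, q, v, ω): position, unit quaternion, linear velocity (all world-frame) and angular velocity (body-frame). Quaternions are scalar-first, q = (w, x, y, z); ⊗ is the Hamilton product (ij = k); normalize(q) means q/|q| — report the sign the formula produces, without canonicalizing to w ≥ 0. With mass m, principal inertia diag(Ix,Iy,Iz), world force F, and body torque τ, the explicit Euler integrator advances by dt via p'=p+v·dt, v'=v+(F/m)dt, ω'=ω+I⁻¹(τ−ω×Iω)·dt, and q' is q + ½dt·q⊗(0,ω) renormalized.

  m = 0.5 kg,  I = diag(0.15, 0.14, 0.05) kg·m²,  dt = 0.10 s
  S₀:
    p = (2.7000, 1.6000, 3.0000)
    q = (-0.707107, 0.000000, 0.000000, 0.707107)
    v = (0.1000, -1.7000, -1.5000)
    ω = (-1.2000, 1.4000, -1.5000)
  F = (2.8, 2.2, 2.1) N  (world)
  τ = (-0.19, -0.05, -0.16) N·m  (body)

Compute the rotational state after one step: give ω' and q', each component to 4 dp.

ω' = (-1.4527, 1.2357, -1.8536)
q' = (-0.6495, -0.0070, -0.0913, 0.7548)

precession coupling ω×(Iω) = (0.1890, 0.1800, 0.0168)
(τ − ω×Iω)/I = (-2.5267, -1.6429, -3.5360)
ω' = ω + α·dt = (-1.4527, 1.2357, -1.8536)
q⊗(0,ω) = (1.0606605, -0.1414214, -1.8384782, 1.0606605)
q' = normalize(q + ½dt·q⊗(0,ω)) = (-0.6495, -0.0070, -0.0913, 0.7548)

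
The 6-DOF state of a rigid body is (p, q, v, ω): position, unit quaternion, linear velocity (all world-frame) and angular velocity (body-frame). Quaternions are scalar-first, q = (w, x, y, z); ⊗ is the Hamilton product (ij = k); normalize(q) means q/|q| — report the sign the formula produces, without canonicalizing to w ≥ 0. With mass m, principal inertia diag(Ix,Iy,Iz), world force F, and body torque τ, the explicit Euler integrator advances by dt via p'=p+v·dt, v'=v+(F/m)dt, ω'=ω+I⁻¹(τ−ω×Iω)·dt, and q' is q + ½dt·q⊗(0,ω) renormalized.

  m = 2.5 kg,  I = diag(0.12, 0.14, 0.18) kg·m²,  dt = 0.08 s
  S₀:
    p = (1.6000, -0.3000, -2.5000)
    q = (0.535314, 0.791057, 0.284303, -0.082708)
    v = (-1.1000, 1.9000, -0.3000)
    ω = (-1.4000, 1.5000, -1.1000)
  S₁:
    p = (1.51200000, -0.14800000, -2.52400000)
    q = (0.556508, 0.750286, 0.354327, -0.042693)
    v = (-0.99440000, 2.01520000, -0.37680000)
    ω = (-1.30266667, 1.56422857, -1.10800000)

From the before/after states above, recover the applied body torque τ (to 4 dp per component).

τ = (0.0800, 0.0200, -0.0600)

rate change Δω = (0.09733333, 0.06422857, -0.00800000)
τ = I·(Δω/dt) + ω₀×(Iω₀) = (0.0800, 0.0200, -0.0600)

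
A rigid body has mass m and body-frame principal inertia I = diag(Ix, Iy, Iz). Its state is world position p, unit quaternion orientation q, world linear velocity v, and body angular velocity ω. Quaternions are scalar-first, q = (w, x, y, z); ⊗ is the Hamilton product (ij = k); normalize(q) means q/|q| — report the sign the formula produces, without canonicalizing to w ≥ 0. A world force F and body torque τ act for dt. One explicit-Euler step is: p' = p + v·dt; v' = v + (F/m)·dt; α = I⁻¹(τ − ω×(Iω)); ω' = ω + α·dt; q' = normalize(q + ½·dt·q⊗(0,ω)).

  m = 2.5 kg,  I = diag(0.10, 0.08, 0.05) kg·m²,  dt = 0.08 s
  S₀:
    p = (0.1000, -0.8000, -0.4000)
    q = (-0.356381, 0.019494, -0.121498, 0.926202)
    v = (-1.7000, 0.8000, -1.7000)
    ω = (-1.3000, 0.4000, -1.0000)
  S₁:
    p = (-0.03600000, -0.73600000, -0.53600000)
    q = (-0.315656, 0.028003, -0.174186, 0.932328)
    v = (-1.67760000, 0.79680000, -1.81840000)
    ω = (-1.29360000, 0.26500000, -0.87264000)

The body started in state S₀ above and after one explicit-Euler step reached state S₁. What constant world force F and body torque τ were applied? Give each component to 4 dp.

ω₁ − ω₀ = (0.00640000, -0.13500000, 0.12736000)
precession coupling = (0.0120, 0.0650, 0.0104)
I·α + gyro = (0.0200, -0.0700, 0.0900)
v₁ − v₀ = (0.02240000, -0.00320000, -0.11840000)
F = m·Δv/dt = (0.7000, -0.1000, -3.7000)

F = (0.7000, -0.1000, -3.7000)
τ = (0.0200, -0.0700, 0.0900)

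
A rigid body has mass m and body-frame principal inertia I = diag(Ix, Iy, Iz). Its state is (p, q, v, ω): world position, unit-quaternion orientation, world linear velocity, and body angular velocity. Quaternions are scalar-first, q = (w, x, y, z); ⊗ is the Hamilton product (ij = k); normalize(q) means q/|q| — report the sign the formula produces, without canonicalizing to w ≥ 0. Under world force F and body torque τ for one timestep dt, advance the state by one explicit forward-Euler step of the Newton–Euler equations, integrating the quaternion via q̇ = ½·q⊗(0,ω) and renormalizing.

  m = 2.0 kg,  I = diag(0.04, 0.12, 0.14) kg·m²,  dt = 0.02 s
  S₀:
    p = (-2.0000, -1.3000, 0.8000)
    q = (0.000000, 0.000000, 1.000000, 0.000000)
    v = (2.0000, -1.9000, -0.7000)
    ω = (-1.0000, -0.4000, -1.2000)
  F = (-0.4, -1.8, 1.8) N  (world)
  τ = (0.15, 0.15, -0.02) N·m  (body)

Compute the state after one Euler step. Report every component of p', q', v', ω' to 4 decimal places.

p' = (-1.9600, -1.3380, 0.7860)
q' = (0.0040, -0.0120, 0.9999, 0.0100)
v' = (1.9960, -1.9180, -0.6820)
ω' = (-0.9298, -0.3550, -1.2074)

p + v·dt = (-1.9600, -1.3380, 0.7860)
new velocity v' = (1.9960, -1.9180, -0.6820)
precession coupling ω×(Iω) = (0.0096, -0.1200, 0.0320)
α = I⁻¹(τ − ω×Iω) = (3.5100, 2.2500, -0.3714)
ω' = ω + α·dt = (-0.9298, -0.3550, -1.2074)
q⊗(0,ω) = (0.4000000, -1.2000000, 0.0000000, 1.0000000)
updated quaternion q' = (0.0040, -0.0120, 0.9999, 0.0100)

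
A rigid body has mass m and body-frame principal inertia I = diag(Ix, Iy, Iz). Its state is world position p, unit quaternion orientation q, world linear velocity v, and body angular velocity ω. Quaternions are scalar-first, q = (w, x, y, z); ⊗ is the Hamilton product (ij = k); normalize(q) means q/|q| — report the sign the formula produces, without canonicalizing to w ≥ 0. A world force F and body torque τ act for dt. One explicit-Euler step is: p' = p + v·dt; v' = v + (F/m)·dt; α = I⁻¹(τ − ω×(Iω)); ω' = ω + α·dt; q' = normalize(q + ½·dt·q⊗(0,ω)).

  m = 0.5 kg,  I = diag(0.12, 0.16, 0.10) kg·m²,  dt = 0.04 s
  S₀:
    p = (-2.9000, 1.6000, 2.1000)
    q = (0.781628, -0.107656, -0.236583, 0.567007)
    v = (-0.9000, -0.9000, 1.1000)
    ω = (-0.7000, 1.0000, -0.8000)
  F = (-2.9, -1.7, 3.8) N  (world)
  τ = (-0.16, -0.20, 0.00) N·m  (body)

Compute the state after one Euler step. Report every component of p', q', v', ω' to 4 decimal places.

p' = p + v·dt = (-2.9360, 1.5640, 2.1440)
v + (F/m)dt = (-1.1320, -1.0360, 1.4040)
gyro term ω×Iω = (0.0480, 0.0112, -0.0280)
α = I⁻¹(τ − ω×Iω) = (-1.7333, -1.3200, 0.2800)
ω' = ω + α·dt = (-0.7693, 0.9472, -0.7888)
q⊗(0,ω) = (0.6148294, -0.9248802, 0.2985983, -0.8985665)
q' = normalize(q + ½dt·q⊗(0,ω)) = (0.7936, -0.1261, -0.2305, 0.5488)

p' = (-2.9360, 1.5640, 2.1440)
q' = (0.7936, -0.1261, -0.2305, 0.5488)
v' = (-1.1320, -1.0360, 1.4040)
ω' = (-0.7693, 0.9472, -0.7888)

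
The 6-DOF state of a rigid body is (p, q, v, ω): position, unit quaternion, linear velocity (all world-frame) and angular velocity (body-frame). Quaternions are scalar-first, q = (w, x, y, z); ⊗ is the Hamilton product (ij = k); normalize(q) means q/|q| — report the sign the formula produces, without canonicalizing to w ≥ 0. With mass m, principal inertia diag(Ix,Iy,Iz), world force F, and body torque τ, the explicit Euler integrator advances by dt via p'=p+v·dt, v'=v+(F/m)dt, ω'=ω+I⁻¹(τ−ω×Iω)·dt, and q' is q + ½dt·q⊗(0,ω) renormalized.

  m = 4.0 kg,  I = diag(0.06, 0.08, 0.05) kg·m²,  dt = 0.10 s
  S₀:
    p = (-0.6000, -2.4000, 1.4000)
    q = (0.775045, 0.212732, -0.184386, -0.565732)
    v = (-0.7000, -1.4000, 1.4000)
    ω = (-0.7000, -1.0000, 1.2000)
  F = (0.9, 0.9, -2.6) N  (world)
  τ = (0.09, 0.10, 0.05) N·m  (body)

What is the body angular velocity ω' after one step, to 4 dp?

ω×(Iω) gyroscopic = (0.0360, -0.0084, 0.0140)
(τ − ω×Iω)/I = (0.9000, 1.3550, 0.7200)
ω' = ω + α·dt = (-0.6100, -0.8645, 1.2720)

ω' = (-0.6100, -0.8645, 1.2720)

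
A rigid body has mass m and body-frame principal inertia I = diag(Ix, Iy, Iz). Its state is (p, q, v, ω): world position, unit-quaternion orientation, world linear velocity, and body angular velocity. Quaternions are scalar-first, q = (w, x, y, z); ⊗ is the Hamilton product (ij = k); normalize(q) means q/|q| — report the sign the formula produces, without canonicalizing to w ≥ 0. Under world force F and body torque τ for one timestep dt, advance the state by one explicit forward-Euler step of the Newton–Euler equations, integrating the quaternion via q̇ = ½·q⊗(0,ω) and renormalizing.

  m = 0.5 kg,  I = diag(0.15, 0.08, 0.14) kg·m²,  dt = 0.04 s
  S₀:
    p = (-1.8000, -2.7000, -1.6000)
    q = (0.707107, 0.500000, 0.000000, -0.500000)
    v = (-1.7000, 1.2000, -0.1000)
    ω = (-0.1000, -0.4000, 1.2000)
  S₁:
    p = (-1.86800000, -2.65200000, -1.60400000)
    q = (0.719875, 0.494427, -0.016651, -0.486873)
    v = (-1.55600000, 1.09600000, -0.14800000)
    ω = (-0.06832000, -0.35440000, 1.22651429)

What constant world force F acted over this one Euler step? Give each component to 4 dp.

F = (1.8000, -1.3000, -0.6000)

v₁ − v₀ = (0.14400000, -0.10400000, -0.04800000)
applied force F = (1.8000, -1.3000, -0.6000)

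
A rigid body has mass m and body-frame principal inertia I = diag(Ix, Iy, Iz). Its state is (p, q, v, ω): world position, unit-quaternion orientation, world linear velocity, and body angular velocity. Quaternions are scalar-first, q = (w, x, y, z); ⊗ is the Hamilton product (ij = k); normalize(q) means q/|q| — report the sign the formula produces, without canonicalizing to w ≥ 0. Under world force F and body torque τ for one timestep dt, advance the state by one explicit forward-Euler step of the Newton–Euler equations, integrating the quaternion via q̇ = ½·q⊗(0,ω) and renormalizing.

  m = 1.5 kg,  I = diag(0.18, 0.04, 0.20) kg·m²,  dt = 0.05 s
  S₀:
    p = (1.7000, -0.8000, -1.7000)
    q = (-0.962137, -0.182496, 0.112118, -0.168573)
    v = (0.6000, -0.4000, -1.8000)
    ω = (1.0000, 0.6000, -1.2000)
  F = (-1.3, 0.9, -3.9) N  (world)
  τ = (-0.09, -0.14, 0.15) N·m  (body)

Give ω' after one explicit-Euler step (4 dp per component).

gyro term ω×Iω = (-0.1152, 0.0240, -0.0840)
(τ − ω×Iω)/I = (0.1400, -4.1000, 1.1700)
ω + α·dt = (1.0070, 0.3950, -1.1415)

ω' = (1.0070, 0.3950, -1.1415)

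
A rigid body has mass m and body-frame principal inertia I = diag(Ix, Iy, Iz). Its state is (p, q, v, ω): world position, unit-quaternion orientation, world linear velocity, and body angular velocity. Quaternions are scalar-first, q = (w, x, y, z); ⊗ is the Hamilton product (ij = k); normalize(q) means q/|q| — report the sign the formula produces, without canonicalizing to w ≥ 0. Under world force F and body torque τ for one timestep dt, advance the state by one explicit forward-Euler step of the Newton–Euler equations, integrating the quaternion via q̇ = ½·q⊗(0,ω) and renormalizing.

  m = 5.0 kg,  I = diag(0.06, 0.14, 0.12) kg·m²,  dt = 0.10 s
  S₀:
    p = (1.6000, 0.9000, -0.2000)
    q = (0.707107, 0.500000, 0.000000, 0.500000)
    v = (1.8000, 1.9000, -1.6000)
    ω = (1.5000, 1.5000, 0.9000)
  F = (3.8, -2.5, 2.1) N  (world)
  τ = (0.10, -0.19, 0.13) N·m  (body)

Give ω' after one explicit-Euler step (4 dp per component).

ω' = (1.7117, 1.4221, 0.8583)

(τ − ω×Iω)/I = (2.1167, -0.7786, -0.4167)
ω + α·dt = (1.7117, 1.4221, 0.8583)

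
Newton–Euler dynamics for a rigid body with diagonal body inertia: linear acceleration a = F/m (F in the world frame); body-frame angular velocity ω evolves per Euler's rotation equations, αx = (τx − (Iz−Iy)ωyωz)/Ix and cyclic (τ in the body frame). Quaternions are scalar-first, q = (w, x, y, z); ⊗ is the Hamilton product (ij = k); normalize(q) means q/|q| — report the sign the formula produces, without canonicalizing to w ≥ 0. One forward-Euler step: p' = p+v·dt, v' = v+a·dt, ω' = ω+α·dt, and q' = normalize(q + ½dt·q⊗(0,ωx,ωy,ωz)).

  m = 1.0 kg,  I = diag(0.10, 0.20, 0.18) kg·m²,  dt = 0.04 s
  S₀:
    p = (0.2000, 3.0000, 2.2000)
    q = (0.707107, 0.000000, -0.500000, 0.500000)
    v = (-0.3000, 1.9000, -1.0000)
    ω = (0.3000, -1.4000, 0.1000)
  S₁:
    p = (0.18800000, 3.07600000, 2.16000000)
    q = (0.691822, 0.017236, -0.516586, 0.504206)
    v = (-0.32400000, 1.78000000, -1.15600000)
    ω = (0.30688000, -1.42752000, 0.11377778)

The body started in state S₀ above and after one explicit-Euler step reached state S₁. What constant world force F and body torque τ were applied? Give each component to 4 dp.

F = (-0.6000, -3.0000, -3.9000)
τ = (0.0200, -0.1400, 0.0200)

ω₁ − ω₀ = (0.00688000, -0.02752000, 0.01377778)
ω₀×(Iω₀) = (0.0028, -0.0024, -0.0420)
applied torque τ = (0.0200, -0.1400, 0.0200)
v₁ − v₀ = (-0.02400000, -0.12000000, -0.15600000)
applied force F = (-0.6000, -3.0000, -3.9000)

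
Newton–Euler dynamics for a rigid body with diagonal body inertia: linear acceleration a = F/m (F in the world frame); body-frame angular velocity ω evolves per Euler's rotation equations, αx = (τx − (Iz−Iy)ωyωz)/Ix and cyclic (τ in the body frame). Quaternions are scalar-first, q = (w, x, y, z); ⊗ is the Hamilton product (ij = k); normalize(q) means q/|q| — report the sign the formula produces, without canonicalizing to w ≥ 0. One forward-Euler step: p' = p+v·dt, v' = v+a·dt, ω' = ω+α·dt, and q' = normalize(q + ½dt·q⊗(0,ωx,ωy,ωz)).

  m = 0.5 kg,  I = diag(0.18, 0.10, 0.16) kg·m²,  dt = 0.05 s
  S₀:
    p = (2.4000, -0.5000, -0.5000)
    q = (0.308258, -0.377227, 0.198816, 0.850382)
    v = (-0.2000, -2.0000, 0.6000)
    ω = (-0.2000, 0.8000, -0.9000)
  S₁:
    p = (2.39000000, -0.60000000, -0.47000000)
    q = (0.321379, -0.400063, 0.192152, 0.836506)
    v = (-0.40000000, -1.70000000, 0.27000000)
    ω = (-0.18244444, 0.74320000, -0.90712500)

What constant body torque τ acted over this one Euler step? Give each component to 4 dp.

rate change Δω = (0.01755556, -0.05680000, -0.00712500)
I·α + gyro = (0.0200, -0.1100, -0.0100)

τ = (0.0200, -0.1100, -0.0100)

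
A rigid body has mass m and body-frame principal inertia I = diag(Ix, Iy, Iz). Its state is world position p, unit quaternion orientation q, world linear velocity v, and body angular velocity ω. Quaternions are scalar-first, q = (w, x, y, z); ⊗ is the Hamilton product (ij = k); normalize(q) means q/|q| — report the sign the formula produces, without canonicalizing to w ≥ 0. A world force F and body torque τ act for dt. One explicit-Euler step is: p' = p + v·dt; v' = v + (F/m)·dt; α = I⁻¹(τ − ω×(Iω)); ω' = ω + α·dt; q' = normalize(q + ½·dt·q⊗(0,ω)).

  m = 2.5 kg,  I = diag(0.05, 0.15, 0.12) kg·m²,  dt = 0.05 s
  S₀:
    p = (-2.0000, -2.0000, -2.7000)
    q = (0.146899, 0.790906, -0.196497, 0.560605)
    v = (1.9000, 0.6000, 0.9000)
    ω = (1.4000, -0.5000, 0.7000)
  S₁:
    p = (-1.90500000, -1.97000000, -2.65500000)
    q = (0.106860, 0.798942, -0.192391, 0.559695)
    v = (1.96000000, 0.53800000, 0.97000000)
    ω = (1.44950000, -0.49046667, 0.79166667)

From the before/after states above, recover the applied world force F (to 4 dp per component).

v₁ − v₀ = (0.06000000, -0.06200000, 0.07000000)
applied force F = (3.0000, -3.1000, 3.5000)

F = (3.0000, -3.1000, 3.5000)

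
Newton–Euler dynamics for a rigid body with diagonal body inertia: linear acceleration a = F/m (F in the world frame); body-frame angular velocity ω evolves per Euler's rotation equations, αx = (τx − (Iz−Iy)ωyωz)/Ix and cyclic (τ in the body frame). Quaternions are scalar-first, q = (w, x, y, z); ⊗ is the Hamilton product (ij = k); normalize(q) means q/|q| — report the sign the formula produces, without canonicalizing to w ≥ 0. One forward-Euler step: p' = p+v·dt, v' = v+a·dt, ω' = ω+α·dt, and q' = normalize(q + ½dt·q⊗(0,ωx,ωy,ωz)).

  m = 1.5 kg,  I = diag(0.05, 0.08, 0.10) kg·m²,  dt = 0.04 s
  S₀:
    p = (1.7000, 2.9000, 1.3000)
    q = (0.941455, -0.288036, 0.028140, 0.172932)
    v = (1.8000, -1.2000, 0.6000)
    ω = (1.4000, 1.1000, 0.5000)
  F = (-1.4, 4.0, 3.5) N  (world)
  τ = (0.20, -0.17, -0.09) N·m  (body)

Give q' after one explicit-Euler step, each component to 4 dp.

q⊗(0,ω) = (0.2858304, 1.1418818, 1.4217233, 0.1144919)
q + ½dt·q⊗(0,ω), renormalized = (0.9465, -0.2650, 0.0565, 0.1751)

q' = (0.9465, -0.2650, 0.0565, 0.1751)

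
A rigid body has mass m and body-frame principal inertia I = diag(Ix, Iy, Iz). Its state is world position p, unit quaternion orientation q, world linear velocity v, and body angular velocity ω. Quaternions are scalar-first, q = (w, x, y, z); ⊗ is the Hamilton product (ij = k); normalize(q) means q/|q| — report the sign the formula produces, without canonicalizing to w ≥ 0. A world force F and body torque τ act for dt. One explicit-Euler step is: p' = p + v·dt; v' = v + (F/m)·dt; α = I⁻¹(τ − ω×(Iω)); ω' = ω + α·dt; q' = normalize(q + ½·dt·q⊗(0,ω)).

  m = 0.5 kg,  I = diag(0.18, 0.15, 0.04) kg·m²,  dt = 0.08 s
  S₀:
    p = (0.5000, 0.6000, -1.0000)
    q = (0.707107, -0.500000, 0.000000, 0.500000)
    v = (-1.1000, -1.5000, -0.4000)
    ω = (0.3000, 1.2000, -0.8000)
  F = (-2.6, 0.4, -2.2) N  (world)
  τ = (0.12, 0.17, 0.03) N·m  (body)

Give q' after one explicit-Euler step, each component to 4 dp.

q⊗(0,ω) = (0.5500000, -0.3878679, 0.5985284, -1.1656856)
q + ½dt·q⊗(0,ω), renormalized = (0.7278, -0.5146, 0.0239, 0.4526)

q' = (0.7278, -0.5146, 0.0239, 0.4526)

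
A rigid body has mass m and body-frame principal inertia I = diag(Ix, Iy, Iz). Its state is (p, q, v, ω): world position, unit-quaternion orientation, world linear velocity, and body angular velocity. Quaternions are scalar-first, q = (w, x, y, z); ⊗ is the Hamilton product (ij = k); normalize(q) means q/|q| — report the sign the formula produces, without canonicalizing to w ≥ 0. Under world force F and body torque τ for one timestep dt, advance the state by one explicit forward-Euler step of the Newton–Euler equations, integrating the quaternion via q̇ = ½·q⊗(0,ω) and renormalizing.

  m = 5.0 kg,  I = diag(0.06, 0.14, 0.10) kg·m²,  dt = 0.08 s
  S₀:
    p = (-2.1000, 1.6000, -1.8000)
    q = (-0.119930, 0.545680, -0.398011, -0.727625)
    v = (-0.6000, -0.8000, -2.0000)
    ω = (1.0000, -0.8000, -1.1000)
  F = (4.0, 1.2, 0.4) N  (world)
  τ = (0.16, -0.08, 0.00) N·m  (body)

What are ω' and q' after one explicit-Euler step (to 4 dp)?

angular accel α = (3.2533, -0.8857, 0.6400)
new body rate ω' = (1.2603, -0.8709, -1.0488)
q⊗(0,ω) = (-1.6644763, -0.2642179, -0.0314330, 0.0933900)
updated quaternion q' = (-0.1861, 0.5339, -0.3984, -0.7222)

ω' = (1.2603, -0.8709, -1.0488)
q' = (-0.1861, 0.5339, -0.3984, -0.7222)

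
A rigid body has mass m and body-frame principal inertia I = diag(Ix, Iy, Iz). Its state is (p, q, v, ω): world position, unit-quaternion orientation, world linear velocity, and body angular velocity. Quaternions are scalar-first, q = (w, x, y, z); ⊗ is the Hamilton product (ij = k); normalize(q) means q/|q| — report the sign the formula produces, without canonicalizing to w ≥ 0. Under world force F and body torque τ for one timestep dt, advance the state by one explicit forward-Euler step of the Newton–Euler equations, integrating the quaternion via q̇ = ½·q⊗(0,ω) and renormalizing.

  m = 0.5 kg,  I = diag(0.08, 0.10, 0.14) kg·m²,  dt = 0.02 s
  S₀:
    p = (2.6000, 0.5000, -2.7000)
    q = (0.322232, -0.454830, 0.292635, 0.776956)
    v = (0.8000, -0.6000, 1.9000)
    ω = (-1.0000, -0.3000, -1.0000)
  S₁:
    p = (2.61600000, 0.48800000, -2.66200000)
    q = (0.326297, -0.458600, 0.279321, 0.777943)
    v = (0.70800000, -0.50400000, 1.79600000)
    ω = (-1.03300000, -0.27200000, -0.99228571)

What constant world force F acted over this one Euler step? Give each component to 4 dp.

F = (-2.3000, 2.4000, -2.6000)

velocity change Δv = (-0.09200000, 0.09600000, -0.10400000)
applied force F = (-2.3000, 2.4000, -2.6000)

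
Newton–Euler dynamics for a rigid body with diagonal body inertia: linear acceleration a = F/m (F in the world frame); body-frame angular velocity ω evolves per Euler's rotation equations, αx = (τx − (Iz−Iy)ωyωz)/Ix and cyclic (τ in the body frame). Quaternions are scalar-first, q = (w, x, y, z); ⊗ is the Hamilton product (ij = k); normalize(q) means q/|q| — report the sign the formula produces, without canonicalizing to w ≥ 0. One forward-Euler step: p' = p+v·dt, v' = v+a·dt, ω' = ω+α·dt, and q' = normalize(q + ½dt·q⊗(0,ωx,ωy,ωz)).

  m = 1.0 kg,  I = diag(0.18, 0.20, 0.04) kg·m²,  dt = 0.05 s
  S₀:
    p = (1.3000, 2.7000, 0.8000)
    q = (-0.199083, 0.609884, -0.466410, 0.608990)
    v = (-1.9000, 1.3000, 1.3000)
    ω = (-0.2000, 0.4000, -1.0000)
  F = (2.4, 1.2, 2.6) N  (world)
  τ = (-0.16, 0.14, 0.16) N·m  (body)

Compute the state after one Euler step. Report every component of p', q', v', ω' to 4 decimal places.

precession coupling ω×(Iω) = (0.0640, 0.0280, -0.0016)
(τ − ω×Iω)/I = (-1.2444, 0.5600, 4.0400)
ω + α·dt = (-0.2622, 0.4280, -0.7980)
Hamilton product q⊗(0,ω) = (0.9175308, 0.2626306, 0.4084528, 0.3497546)
q + ½dt·q⊗(0,ω), renormalized = (-0.1761, 0.6162, -0.4560, 0.6175)
a = (2.4000, 1.2000, 2.6000)
new position p' = (1.2050, 2.7650, 0.8650)
new velocity v' = (-1.7800, 1.3600, 1.4300)

p' = (1.2050, 2.7650, 0.8650)
q' = (-0.1761, 0.6162, -0.4560, 0.6175)
v' = (-1.7800, 1.3600, 1.4300)
ω' = (-0.2622, 0.4280, -0.7980)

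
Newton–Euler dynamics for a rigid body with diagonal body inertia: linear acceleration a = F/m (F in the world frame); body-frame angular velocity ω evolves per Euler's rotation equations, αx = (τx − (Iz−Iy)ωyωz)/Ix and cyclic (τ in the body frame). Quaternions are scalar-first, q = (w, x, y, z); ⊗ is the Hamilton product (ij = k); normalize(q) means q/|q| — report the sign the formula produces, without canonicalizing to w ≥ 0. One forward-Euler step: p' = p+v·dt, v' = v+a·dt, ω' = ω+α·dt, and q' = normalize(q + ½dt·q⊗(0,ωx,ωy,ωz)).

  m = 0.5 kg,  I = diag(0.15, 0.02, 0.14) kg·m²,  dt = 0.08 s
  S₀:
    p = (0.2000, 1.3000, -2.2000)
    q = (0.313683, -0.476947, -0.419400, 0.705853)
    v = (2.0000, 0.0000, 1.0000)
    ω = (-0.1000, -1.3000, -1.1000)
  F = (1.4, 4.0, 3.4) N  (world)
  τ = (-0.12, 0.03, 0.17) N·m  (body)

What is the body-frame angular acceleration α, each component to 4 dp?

precession coupling ω×(Iω) = (0.1716, 0.0011, -0.0169)
α = I⁻¹(τ − ω×Iω) = (-1.9440, 1.4450, 1.3350)

α = (-1.9440, 1.4450, 1.3350)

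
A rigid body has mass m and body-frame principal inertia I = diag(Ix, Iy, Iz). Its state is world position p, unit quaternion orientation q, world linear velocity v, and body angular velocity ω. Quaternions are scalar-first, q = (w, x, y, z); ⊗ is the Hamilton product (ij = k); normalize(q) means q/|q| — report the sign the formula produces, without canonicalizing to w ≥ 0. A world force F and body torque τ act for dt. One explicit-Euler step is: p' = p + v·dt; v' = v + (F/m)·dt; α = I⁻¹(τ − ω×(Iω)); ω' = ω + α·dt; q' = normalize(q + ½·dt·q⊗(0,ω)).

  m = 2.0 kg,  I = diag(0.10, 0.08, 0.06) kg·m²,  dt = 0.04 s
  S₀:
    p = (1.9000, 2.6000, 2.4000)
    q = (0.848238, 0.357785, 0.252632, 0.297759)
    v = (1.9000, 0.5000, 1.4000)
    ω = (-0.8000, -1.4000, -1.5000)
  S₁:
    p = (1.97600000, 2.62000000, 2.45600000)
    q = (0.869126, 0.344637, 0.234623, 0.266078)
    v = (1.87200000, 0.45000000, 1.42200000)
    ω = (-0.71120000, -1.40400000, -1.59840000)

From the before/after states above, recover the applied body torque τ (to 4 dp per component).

rate change Δω = (0.08880000, -0.00400000, -0.09840000)
precession coupling = (-0.0420, 0.0480, -0.0224)
I·α + gyro = (0.1800, 0.0400, -0.1700)

τ = (0.1800, 0.0400, -0.1700)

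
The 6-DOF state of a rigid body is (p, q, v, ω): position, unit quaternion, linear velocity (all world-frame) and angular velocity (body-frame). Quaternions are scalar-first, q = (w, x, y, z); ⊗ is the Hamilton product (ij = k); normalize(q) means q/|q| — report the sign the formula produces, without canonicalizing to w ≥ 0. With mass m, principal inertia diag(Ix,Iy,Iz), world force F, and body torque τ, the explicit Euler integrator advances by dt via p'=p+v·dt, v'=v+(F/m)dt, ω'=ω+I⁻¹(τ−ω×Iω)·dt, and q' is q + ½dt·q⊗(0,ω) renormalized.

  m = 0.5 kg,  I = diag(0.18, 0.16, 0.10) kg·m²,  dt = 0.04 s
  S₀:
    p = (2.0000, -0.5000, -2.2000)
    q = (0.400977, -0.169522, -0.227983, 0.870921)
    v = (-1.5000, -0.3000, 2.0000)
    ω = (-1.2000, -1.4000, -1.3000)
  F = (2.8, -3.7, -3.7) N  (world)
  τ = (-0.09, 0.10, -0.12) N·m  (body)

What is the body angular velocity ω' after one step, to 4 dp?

ω' = (-1.1957, -1.4062, -1.3346)

angular accel α = (0.1067, -0.1550, -0.8640)
ω + α·dt = (-1.1957, -1.4062, -1.3346)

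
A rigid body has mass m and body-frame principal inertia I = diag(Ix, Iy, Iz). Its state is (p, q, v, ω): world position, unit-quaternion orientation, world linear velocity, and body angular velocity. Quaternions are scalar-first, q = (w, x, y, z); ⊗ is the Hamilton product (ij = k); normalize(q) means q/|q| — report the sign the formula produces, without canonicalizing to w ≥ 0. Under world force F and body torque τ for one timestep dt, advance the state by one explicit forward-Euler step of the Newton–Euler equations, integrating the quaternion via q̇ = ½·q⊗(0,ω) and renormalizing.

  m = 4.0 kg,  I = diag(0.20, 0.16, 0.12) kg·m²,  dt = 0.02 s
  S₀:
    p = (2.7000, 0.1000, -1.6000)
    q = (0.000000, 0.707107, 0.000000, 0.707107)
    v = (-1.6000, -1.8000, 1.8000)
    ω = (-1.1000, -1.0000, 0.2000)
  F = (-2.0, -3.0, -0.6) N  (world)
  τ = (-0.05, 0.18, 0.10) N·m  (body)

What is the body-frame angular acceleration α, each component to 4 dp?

α = (-0.2900, 1.2350, 1.2000)

gyro term ω×Iω = (0.0080, -0.0176, -0.0440)
(τ − ω×Iω)/I = (-0.2900, 1.2350, 1.2000)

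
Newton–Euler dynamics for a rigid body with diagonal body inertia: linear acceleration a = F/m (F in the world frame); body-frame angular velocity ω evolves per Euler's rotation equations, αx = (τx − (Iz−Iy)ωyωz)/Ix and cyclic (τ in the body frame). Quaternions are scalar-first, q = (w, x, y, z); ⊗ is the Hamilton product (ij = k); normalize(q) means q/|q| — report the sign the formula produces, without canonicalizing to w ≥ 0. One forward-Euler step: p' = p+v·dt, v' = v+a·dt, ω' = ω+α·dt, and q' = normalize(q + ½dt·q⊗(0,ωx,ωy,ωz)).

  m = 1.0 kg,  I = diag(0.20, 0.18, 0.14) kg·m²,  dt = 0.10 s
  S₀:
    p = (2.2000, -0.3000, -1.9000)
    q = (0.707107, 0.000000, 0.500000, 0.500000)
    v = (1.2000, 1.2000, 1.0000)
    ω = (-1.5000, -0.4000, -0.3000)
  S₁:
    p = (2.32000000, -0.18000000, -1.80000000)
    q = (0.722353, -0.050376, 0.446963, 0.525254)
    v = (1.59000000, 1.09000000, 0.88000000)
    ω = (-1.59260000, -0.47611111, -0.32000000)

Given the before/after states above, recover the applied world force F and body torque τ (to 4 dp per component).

F = (3.9000, -1.1000, -1.2000)
τ = (-0.1900, -0.1100, -0.0400)

ω₁ − ω₀ = (-0.09260000, -0.07611111, -0.02000000)
applied torque τ = (-0.1900, -0.1100, -0.0400)
Δv = v₁−v₀ = (0.39000000, -0.11000000, -0.12000000)
applied force F = (3.9000, -1.1000, -1.2000)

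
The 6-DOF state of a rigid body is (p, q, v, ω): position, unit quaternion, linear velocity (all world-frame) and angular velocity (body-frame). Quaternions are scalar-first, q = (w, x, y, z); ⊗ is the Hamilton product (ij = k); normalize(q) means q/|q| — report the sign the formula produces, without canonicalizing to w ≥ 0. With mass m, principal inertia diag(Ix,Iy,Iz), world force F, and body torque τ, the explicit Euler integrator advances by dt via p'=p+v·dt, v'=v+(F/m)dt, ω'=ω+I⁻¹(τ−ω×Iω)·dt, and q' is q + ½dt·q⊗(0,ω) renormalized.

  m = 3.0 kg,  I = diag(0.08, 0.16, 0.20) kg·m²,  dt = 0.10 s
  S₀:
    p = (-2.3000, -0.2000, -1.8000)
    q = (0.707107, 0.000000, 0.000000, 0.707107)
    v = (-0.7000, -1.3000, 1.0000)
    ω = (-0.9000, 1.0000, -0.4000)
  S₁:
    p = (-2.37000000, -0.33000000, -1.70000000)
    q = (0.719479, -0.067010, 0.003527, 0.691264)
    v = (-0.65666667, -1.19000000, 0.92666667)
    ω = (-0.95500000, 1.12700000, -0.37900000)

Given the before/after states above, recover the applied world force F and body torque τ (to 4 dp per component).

Δω = ω₁−ω₀ = (-0.05500000, 0.12700000, 0.02100000)
gyro term ω₀×Iω₀ = (-0.0160, -0.0432, -0.0720)
τ = I·(Δω/dt) + ω₀×(Iω₀) = (-0.0600, 0.1600, -0.0300)
Δv = v₁−v₀ = (0.04333333, 0.11000000, -0.07333333)
applied force F = (1.3000, 3.3000, -2.2000)

F = (1.3000, 3.3000, -2.2000)
τ = (-0.0600, 0.1600, -0.0300)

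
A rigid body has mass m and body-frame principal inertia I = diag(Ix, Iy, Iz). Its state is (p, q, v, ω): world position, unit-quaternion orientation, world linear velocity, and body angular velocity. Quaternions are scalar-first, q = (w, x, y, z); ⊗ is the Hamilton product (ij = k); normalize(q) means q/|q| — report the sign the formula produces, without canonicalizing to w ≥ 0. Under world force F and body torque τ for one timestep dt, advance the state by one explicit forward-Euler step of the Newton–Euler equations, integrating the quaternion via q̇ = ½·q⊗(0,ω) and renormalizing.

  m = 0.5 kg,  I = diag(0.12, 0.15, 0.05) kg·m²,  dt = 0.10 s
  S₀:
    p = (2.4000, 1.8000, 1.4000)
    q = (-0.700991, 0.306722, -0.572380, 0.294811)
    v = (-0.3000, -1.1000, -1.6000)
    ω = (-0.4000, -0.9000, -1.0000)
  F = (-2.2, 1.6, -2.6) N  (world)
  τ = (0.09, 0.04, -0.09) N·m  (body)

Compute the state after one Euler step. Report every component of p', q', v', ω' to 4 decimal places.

gyro term ω×Iω = (-0.0900, 0.0280, 0.0108)
(τ − ω×Iω)/I = (1.5000, 0.0800, -2.0160)
ω + α·dt = (-0.2500, -0.8920, -1.2016)
2q̇ = q⊗(0,ω) = (-0.0976422, 1.1181063, 0.8196895, 0.1959892)
updated quaternion q' = (-0.7041, 0.3617, -0.5301, 0.3039)
a = (-4.4000, 3.2000, -5.2000)
p + v·dt = (2.3700, 1.6900, 1.2400)
v' = v + a·dt = (-0.7400, -0.7800, -2.1200)

p' = (2.3700, 1.6900, 1.2400)
q' = (-0.7041, 0.3617, -0.5301, 0.3039)
v' = (-0.7400, -0.7800, -2.1200)
ω' = (-0.2500, -0.8920, -1.2016)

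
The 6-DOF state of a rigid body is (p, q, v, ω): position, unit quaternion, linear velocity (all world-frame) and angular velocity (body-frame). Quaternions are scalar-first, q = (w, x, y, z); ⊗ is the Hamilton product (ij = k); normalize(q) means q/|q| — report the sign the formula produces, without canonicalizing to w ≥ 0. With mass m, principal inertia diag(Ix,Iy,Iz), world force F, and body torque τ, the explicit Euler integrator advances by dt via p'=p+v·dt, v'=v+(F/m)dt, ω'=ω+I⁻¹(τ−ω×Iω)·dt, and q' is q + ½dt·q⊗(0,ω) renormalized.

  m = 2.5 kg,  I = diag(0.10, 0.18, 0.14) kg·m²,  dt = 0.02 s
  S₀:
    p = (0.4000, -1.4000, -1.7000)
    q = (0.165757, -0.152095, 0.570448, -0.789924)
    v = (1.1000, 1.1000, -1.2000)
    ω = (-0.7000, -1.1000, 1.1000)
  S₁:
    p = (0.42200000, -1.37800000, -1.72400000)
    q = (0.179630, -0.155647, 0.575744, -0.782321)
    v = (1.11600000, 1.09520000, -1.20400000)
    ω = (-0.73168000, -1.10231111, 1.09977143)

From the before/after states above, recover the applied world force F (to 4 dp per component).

F = (2.0000, -0.6000, -0.5000)

Δv = v₁−v₀ = (0.01600000, -0.00480000, -0.00400000)
applied force F = (2.0000, -0.6000, -0.5000)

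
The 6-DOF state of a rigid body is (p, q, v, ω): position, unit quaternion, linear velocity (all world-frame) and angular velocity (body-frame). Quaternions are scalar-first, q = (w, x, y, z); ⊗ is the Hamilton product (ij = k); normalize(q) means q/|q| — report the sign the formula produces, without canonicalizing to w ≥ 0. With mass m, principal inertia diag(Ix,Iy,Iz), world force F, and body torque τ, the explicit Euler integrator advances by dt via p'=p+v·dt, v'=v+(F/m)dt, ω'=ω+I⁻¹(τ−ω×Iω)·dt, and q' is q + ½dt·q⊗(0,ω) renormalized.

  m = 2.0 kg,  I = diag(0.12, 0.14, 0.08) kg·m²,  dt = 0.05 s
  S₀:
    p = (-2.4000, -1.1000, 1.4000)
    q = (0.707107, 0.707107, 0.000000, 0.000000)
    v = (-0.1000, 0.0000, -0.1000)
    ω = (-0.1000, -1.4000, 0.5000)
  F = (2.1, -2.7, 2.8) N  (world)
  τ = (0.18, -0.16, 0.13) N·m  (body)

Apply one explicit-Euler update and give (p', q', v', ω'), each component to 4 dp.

p' = (-2.4050, -1.1000, 1.3950)
q' = (0.7084, 0.7049, -0.0336, -0.0159)
v' = (-0.0475, -0.0675, -0.0300)
ω' = (-0.0425, -1.4564, 0.5795)

precession coupling ω×(Iω) = (0.0420, -0.0020, 0.0028)
α = I⁻¹(τ − ω×Iω) = (1.1500, -1.1286, 1.5900)
ω' = ω + α·dt = (-0.0425, -1.4564, 0.5795)
Hamilton product q⊗(0,ω) = (0.0707107, -0.0707107, -1.3435033, -0.6363963)
updated quaternion q' = (0.7084, 0.7049, -0.0336, -0.0159)
a = (1.0500, -1.3500, 1.4000)
new position p' = (-2.4050, -1.1000, 1.3950)
v + (F/m)dt = (-0.0475, -0.0675, -0.0300)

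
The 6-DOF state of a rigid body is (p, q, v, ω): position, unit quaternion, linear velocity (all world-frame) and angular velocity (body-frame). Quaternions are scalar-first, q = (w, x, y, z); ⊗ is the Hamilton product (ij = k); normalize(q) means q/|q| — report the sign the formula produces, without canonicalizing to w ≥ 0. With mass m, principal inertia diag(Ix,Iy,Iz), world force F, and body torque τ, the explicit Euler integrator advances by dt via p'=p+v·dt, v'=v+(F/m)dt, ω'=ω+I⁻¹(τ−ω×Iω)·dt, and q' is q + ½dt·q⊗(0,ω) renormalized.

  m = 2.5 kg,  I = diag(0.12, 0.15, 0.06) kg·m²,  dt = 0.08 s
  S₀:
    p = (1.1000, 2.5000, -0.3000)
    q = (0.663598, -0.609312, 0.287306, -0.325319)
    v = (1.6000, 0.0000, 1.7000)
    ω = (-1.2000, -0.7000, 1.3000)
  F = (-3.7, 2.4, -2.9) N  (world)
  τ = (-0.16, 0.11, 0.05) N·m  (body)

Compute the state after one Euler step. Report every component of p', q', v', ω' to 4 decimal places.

p' = (1.2280, 2.5000, -0.1640)
q' = (0.6574, -0.6335, 0.3151, -0.2592)
v' = (1.4816, 0.0768, 1.6072)
ω' = (-1.3613, -0.5914, 1.3331)

a = F/m = (-1.4800, 0.9600, -1.1600)
p' = p + v·dt = (1.2280, 2.5000, -0.1640)
v' = v + a·dt = (1.4816, 0.0768, 1.6072)
(τ − ω×Iω)/I = (-2.0158, 1.3573, 0.4133)
ω' = ω + α·dt = (-1.3613, -0.5914, 1.3331)
2q̇ = q⊗(0,ω) = (-0.1071455, -0.6505431, 0.7179698, 1.6339630)
q + ½dt·q⊗(0,ω), renormalized = (0.6574, -0.6335, 0.3151, -0.2592)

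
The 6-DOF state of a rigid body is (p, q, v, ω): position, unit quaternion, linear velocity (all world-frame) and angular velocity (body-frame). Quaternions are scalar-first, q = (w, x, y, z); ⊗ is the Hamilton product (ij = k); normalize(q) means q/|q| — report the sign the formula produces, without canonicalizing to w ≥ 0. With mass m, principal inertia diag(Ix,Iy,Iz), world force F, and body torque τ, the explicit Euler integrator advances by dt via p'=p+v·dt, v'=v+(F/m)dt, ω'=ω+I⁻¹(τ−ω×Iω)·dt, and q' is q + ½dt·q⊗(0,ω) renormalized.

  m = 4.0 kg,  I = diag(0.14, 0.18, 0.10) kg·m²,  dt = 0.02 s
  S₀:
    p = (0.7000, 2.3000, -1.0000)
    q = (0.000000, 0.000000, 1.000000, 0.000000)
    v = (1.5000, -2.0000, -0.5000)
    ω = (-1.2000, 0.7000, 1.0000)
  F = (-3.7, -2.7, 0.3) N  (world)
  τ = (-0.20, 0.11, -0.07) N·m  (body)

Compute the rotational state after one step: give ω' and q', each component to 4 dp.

ω' = (-1.2206, 0.7176, 0.9927)
q' = (-0.0070, 0.0100, 0.9999, 0.0120)

(τ − ω×Iω)/I = (-1.0286, 0.8778, -0.3640)
ω' = ω + α·dt = (-1.2206, 0.7176, 0.9927)
2q̇ = q⊗(0,ω) = (-0.7000000, 1.0000000, 0.0000000, 1.2000000)
q + ½dt·q⊗(0,ω), renormalized = (-0.0070, 0.0100, 0.9999, 0.0120)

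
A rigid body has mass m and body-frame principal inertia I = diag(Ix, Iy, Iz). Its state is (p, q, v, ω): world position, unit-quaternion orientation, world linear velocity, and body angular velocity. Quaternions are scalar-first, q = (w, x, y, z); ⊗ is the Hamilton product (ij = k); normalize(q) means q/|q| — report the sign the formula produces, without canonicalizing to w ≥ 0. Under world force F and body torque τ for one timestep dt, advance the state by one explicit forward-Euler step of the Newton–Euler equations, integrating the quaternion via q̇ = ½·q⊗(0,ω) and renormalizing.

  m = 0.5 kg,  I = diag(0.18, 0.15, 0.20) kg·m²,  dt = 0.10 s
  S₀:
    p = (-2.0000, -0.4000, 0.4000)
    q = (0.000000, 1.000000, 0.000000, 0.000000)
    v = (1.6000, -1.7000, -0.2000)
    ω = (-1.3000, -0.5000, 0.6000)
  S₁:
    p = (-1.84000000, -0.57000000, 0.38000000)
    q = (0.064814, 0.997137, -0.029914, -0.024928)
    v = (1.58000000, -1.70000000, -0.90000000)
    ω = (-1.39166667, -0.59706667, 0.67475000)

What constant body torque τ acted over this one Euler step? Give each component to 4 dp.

τ = (-0.1800, -0.1300, 0.1300)

Δω = ω₁−ω₀ = (-0.09166667, -0.09706667, 0.07475000)
applied torque τ = (-0.1800, -0.1300, 0.1300)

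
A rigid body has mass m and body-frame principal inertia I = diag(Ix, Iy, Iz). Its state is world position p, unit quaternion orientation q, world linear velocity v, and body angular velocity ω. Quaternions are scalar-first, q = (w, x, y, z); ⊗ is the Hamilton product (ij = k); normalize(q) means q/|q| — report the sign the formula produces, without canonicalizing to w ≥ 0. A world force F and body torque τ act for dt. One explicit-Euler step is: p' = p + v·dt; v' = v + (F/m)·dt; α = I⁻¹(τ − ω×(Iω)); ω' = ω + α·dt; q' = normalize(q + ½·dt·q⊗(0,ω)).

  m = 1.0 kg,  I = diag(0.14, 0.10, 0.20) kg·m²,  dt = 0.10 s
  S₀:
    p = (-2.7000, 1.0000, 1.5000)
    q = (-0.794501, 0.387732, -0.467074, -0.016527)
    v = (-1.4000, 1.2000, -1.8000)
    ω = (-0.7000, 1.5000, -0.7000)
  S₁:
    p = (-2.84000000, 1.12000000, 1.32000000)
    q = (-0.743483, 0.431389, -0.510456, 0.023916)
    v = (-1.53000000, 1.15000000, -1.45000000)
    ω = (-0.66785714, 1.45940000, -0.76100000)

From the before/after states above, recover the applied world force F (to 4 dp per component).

F = (-1.3000, -0.5000, 3.5000)

velocity change Δv = (-0.13000000, -0.05000000, 0.35000000)
F = m·Δv/dt = (-1.3000, -0.5000, 3.5000)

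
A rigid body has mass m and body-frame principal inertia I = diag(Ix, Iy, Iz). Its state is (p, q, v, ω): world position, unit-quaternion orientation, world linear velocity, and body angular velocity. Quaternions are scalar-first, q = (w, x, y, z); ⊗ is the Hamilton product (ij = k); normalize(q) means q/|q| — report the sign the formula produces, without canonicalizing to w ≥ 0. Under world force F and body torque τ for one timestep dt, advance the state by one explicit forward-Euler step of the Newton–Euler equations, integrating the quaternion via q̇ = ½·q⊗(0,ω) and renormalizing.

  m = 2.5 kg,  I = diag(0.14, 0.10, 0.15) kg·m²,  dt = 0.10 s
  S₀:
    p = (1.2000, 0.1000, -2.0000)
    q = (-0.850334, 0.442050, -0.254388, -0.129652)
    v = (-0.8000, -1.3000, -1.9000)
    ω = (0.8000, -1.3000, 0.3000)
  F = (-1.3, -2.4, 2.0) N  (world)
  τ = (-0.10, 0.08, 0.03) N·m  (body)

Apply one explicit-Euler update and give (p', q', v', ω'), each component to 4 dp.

p' = (1.1200, -0.0300, -2.1900)
q' = (-0.8799, 0.3946, -0.2103, -0.1605)
v' = (-0.8520, -1.3960, -1.8200)
ω' = (0.7425, -1.2176, 0.2923)

gyro term ω×Iω = (-0.0195, -0.0024, 0.0416)
(τ − ω×Iω)/I = (-0.5750, 0.8240, -0.0773)
ω + α·dt = (0.7425, -1.2176, 0.2923)
Hamilton product q⊗(0,ω) = (-0.6454488, -0.9251312, 0.8690976, -0.6262548)
updated quaternion q' = (-0.8799, 0.3946, -0.2103, -0.1605)
a = (-0.5200, -0.9600, 0.8000)
p' = p + v·dt = (1.1200, -0.0300, -2.1900)
v' = v + a·dt = (-0.8520, -1.3960, -1.8200)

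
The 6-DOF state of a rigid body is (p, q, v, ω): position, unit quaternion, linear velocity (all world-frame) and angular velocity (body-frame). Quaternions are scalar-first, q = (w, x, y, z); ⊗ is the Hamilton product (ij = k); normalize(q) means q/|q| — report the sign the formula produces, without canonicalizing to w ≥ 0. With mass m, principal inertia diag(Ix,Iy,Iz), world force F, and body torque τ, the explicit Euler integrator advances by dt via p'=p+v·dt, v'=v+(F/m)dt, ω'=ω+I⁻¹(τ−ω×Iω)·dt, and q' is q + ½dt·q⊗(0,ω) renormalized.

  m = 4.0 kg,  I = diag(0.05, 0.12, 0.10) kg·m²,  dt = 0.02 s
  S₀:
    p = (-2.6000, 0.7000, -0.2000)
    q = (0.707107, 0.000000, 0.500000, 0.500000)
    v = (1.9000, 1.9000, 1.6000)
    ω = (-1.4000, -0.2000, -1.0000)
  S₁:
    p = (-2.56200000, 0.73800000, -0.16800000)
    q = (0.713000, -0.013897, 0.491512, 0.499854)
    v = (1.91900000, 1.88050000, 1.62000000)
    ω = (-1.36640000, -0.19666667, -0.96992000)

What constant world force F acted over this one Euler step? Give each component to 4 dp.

velocity change Δv = (0.01900000, -0.01950000, 0.02000000)
applied force F = (3.8000, -3.9000, 4.0000)

F = (3.8000, -3.9000, 4.0000)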